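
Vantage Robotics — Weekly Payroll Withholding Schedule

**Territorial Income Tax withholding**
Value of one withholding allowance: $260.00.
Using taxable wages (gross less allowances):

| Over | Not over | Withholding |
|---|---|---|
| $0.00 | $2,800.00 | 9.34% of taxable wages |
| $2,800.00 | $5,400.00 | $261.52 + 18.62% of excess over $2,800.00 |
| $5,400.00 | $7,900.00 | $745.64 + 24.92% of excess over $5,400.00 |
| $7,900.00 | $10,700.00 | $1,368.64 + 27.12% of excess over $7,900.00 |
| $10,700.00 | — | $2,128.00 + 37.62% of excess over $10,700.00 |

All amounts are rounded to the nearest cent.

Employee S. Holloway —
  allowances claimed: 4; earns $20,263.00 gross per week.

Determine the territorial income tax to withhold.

$5,334.35

Territorial Income Tax: taxable = $20,263.00 − 4×$260.00 = $19,223.00
  $2,128.00 + 37.62% × ($19,223.00 − $10,700.00) = $2,128.00 + 37.62% × $8,523.00 = $5,334.35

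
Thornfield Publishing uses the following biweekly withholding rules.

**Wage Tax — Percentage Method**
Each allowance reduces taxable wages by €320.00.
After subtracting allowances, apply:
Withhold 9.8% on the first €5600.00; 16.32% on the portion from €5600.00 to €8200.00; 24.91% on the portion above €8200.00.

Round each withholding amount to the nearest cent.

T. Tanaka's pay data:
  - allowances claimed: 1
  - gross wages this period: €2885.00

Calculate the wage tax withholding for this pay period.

Wage Tax: taxable = €2885.00 − 1×€320.00 = €2565.00
  9.8% × €2565.00 = €251.37

€251.37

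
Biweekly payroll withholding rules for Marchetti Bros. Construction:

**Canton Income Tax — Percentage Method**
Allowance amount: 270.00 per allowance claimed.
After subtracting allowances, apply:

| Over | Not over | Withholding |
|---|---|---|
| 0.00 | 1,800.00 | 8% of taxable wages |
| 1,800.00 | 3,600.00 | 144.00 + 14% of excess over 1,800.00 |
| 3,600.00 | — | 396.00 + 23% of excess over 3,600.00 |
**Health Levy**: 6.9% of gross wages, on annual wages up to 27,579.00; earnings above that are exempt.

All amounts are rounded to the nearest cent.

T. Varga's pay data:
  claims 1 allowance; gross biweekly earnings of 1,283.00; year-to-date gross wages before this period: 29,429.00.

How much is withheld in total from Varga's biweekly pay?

Canton Income Tax: taxable = 1,283.00 − 1×270.00 = 1,013.00
  8% × 1,013.00 = 81.04
Health Levy: YTD 29,429.00 ≥ cap 27,579.00 → 0.00
Total: 81.04 + 0.00 = 81.04

81.04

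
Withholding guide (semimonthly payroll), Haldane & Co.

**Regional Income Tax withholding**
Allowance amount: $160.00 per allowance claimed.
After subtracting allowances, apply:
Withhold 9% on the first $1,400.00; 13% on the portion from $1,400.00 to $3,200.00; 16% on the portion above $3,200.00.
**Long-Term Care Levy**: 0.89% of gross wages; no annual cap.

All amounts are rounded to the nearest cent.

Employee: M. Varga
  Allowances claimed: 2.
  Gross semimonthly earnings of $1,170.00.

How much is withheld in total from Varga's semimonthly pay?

$86.91

Regional Income Tax: taxable = $1,170.00 − 2×$160.00 = $850.00
  9% × $850.00 = $76.50
Long-Term Care Levy: 0.89% × $1,170.00 = $10.41
Total: $76.50 + $10.41 = $86.91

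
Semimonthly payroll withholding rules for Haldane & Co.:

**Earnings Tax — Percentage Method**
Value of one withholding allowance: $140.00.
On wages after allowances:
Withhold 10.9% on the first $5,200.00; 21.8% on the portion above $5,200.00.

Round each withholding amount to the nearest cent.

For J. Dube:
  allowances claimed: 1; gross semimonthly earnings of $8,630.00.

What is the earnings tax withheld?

$1,284.02

Earnings Tax: taxable = $8,630.00 − 1×$140.00 = $8,490.00
  $566.80 + 21.8% × ($8,490.00 − $5,200.00) = $566.80 + 21.8% × $3,290.00 = $1,284.02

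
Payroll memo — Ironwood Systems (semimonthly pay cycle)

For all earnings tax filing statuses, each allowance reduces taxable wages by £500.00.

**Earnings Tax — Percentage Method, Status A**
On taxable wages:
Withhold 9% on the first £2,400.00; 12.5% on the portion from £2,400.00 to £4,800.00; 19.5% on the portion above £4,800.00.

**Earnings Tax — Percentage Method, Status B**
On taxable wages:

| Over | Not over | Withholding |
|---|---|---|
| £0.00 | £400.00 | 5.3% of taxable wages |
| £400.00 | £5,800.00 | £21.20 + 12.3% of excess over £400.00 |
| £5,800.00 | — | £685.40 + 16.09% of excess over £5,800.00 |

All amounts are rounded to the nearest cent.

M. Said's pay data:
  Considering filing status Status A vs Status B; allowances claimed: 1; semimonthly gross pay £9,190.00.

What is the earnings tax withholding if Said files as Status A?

Earnings Tax (Status A): taxable = £9,190.00 − 1×£500.00 = £8,690.00
  £516.00 + 19.5% × (£8,690.00 − £4,800.00) = £516.00 + 19.5% × £3,890.00 = £1,274.55

£1,274.55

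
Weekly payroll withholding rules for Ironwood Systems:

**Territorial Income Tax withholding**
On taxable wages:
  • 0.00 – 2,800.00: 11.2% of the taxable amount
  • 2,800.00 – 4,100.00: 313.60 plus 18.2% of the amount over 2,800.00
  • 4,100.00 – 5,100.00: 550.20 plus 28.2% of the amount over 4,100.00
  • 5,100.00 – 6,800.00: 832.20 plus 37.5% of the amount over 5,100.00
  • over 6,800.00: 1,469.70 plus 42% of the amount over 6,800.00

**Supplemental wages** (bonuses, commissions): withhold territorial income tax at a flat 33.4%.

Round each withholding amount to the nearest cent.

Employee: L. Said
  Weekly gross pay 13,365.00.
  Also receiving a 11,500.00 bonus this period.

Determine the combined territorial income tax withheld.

Territorial Income Tax: taxable = 13,365.00
  1,469.70 + 42% × (13,365.00 − 6,800.00) = 1,469.70 + 42% × 6,565.00 = 4,227.00
Supplemental (33.4% flat on bonus): 33.4% × 11,500.00 = 3,841.00
Total territorial income tax: 4,227.00 + 3,841.00 = 8,068.00

8,068.00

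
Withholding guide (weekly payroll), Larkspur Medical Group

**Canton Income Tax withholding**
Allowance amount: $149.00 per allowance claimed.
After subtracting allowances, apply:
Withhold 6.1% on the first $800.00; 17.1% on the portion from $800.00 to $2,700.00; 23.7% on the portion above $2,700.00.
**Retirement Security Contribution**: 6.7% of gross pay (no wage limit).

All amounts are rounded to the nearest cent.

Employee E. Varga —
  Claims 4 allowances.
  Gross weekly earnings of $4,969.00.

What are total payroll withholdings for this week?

Canton Income Tax: taxable = $4,969.00 − 4×$149.00 = $4,373.00
  $373.70 + 23.7% × ($4,373.00 − $2,700.00) = $373.70 + 23.7% × $1,673.00 = $770.20
Retirement Security Contribution: 6.7% × $4,969.00 = $332.92
Total: $770.20 + $332.92 = $1,103.12

$1,103.12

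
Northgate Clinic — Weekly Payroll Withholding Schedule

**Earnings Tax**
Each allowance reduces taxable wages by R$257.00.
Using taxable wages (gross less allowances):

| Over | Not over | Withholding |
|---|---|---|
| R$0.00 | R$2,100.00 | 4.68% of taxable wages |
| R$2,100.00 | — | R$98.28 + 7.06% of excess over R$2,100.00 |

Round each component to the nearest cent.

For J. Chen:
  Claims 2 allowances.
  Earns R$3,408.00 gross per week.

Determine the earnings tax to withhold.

R$154.34

Earnings Tax: taxable = R$3,408.00 − 2×R$257.00 = R$2,894.00
  R$98.28 + 7.06% × (R$2,894.00 − R$2,100.00) = R$98.28 + 7.06% × R$794.00 = R$154.34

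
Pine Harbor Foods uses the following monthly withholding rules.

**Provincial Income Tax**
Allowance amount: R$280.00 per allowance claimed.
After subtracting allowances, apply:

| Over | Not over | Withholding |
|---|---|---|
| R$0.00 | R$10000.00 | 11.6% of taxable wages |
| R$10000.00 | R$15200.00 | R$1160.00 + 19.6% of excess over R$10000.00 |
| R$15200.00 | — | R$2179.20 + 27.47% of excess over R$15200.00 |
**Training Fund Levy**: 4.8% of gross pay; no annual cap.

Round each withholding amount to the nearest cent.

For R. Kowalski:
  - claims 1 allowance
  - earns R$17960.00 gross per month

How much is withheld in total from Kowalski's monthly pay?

Provincial Income Tax: taxable = R$17960.00 − 1×R$280.00 = R$17680.00
  R$2179.20 + 27.47% × (R$17680.00 − R$15200.00) = R$2179.20 + 27.47% × R$2480.00 = R$2860.46
Training Fund Levy: 4.8% × R$17960.00 = R$862.08
Total: R$2860.46 + R$862.08 = R$3722.54

R$3722.54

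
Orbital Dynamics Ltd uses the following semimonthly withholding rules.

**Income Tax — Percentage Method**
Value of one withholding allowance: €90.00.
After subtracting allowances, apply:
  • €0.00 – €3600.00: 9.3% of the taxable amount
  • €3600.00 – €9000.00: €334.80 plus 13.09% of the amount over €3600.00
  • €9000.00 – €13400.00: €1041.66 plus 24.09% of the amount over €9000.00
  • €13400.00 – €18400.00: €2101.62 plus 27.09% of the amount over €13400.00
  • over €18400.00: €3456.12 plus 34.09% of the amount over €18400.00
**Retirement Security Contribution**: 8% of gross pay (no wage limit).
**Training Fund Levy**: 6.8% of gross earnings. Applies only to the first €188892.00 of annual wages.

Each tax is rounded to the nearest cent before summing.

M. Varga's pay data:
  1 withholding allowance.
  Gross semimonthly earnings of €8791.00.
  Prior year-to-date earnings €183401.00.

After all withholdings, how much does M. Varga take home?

Income Tax: taxable = €8791.00 − 1×€90.00 = €8701.00
  €334.80 + 13.09% × (€8701.00 − €3600.00) = €334.80 + 13.09% × €5101.00 = €1002.52
Retirement Security Contribution: 8% × €8791.00 = €703.28
Training Fund Levy: cap €188892.00 − YTD €183401.00 = €5491.00 subject; 6.8% × €5491.00 = €373.39
Total withheld: €1002.52 + €703.28 + €373.39 = €2079.19
Net pay: €8791.00 − €2079.19 = €6711.81

€6711.81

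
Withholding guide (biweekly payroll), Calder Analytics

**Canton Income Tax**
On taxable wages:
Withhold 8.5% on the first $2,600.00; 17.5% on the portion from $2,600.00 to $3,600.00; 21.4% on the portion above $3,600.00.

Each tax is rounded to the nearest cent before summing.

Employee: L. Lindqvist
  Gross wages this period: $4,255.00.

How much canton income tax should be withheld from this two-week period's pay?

Canton Income Tax: taxable = $4,255.00
  $396.00 + 21.4% × ($4,255.00 − $3,600.00) = $396.00 + 21.4% × $655.00 = $536.17

$536.17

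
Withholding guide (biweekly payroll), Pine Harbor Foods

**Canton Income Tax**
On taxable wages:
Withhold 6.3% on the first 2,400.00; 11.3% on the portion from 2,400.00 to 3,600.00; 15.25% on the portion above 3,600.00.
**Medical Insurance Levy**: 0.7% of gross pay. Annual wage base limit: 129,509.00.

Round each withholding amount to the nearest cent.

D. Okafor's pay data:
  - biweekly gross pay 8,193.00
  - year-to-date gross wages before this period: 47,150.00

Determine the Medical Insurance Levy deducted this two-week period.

57.35

Medical Insurance Levy: 0.7% × 8,193.00 = 57.35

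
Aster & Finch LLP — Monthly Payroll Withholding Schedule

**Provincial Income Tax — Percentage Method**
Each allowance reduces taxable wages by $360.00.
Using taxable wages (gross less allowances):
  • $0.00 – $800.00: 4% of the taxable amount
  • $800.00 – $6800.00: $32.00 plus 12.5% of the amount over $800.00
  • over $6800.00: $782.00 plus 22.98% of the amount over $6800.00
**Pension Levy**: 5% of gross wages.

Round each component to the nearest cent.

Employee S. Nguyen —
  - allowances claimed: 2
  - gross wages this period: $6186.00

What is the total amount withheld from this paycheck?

$924.55

Provincial Income Tax: taxable = $6186.00 − 2×$360.00 = $5466.00
  $32.00 + 12.5% × ($5466.00 − $800.00) = $32.00 + 12.5% × $4666.00 = $615.25
Pension Levy: 5% × $6186.00 = $309.30
Total: $615.25 + $309.30 = $924.55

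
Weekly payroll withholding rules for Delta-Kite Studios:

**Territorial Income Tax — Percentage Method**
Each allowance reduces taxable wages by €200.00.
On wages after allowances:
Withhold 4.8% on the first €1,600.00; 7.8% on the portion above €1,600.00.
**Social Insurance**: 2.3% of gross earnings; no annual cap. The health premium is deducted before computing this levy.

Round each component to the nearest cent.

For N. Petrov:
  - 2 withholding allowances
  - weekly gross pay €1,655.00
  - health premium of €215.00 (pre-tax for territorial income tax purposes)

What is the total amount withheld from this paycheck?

€83.04

Territorial Income Tax: taxable = €1,655.00 − €215.00 − 2×€200.00 = €1,040.00
  4.8% × €1,040.00 = €49.92
Social Insurance: 2.3% × €1,440.00 = €33.12
Total: €49.92 + €33.12 = €83.04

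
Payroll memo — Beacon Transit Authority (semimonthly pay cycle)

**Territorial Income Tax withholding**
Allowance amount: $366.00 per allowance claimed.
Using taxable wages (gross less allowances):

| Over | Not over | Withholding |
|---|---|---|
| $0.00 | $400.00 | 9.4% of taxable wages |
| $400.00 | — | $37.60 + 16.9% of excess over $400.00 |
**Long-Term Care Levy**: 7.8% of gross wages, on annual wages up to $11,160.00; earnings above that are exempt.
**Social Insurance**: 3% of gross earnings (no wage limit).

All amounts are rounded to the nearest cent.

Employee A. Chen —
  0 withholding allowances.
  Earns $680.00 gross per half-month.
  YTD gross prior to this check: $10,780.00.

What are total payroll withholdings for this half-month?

$134.96

Territorial Income Tax: taxable = $680.00
  $37.60 + 16.9% × ($680.00 − $400.00) = $37.60 + 16.9% × $280.00 = $84.92
Long-Term Care Levy: cap $11,160.00 − YTD $10,780.00 = $380.00 subject; 7.8% × $380.00 = $29.64
Social Insurance: 3% × $680.00 = $20.40
Total: $84.92 + $29.64 + $20.40 = $134.96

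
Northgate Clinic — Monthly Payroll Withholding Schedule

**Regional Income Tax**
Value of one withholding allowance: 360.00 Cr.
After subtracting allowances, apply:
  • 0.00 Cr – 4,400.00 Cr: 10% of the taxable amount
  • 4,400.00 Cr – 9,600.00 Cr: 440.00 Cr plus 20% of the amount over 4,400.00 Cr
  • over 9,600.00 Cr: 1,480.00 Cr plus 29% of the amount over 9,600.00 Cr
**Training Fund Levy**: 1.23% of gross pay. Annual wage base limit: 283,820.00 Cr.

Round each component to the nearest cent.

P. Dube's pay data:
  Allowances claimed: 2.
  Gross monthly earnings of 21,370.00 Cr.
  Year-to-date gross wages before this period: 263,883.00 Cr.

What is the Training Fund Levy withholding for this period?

245.23 Cr

Training Fund Levy: cap 283,820.00 Cr − YTD 263,883.00 Cr = 19,937.00 Cr subject; 1.23% × 19,937.00 Cr = 245.23 Cr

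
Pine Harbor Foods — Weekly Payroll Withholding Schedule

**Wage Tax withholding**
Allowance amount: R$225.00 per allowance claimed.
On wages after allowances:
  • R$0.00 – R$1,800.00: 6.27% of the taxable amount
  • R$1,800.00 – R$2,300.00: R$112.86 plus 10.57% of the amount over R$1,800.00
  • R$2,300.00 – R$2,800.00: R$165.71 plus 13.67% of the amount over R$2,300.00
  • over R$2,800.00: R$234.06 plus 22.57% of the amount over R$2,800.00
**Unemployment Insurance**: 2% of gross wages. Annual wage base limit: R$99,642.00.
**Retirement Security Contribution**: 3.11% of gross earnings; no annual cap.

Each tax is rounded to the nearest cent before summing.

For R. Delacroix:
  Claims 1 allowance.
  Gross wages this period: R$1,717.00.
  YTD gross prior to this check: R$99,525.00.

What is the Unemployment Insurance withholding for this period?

R$2.34

Unemployment Insurance: cap R$99,642.00 − YTD R$99,525.00 = R$117.00 subject; 2% × R$117.00 = R$2.34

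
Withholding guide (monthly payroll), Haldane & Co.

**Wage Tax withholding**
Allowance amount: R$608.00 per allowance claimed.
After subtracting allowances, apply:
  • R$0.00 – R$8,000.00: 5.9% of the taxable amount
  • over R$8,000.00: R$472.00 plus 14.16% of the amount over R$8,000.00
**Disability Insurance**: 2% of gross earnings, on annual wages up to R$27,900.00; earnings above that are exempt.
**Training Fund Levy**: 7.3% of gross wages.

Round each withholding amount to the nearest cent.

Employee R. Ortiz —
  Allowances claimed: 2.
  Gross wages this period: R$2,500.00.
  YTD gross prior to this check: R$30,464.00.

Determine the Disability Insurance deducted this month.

Disability Insurance: YTD R$30,464.00 ≥ cap R$27,900.00 → R$0.00

R$0.00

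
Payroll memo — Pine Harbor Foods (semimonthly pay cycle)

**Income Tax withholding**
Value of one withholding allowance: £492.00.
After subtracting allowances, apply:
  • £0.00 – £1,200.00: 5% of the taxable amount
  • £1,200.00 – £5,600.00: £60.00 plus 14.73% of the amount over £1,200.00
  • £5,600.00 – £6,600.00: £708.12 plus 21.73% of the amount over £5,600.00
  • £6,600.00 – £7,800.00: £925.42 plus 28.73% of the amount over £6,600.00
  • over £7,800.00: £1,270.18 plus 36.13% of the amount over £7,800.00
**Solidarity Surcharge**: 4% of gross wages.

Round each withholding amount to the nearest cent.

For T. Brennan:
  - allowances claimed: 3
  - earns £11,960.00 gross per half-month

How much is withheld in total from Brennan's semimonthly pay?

Income Tax: taxable = £11,960.00 − 3×£492.00 = £10,484.00
  £1,270.18 + 36.13% × (£10,484.00 − £7,800.00) = £1,270.18 + 36.13% × £2,684.00 = £2,239.91
Solidarity Surcharge: 4% × £11,960.00 = £478.40
Total: £2,239.91 + £478.40 = £2,718.31

£2,718.31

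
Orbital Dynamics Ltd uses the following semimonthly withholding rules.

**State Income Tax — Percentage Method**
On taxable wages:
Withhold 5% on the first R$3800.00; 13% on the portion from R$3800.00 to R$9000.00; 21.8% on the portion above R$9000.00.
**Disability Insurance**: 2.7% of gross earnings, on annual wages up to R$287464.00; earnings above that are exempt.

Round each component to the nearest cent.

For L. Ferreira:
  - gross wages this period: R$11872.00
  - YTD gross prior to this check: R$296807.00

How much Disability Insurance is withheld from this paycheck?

R$0.00

Disability Insurance: YTD R$296807.00 ≥ cap R$287464.00 → R$0.00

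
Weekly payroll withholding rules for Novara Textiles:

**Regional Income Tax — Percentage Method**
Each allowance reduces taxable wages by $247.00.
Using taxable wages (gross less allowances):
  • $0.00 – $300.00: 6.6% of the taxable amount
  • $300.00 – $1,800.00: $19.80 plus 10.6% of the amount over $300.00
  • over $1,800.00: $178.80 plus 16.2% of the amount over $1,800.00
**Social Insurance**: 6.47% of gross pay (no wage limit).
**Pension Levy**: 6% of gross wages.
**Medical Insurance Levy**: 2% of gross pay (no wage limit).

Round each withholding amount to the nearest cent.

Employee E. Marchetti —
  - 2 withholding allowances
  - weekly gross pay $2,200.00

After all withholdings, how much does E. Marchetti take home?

Regional Income Tax: taxable = $2,200.00 − 2×$247.00 = $1,706.00
  $19.80 + 10.6% × ($1,706.00 − $300.00) = $19.80 + 10.6% × $1,406.00 = $168.84
Social Insurance: 6.47% × $2,200.00 = $142.34
Pension Levy: 6% × $2,200.00 = $132.00
Medical Insurance Levy: 2% × $2,200.00 = $44.00
Total withheld: $168.84 + $142.34 + $132.00 + $44.00 = $487.18
Net pay: $2,200.00 − $487.18 = $1,712.82

$1,712.82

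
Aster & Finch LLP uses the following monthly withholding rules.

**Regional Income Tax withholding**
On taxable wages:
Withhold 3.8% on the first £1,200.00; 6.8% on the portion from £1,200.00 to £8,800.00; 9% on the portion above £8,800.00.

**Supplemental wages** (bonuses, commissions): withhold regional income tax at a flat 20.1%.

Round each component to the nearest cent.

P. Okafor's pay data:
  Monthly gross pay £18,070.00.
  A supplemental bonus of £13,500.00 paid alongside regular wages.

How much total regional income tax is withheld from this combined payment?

Regional Income Tax: taxable = £18,070.00
  £562.40 + 9% × (£18,070.00 − £8,800.00) = £562.40 + 9% × £9,270.00 = £1,396.70
Supplemental (20.1% flat on bonus): 20.1% × £13,500.00 = £2,713.50
Total regional income tax: £1,396.70 + £2,713.50 = £4,110.20

£4,110.20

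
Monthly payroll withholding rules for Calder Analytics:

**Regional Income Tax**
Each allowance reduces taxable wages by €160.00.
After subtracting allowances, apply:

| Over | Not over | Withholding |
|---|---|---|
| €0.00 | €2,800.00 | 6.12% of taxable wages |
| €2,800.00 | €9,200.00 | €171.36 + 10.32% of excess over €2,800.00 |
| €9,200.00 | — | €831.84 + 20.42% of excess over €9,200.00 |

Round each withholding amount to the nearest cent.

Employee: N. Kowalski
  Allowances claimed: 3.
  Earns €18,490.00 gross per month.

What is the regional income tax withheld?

€2,630.84

Regional Income Tax: taxable = €18,490.00 − 3×€160.00 = €18,010.00
  €831.84 + 20.42% × (€18,010.00 − €9,200.00) = €831.84 + 20.42% × €8,810.00 = €2,630.84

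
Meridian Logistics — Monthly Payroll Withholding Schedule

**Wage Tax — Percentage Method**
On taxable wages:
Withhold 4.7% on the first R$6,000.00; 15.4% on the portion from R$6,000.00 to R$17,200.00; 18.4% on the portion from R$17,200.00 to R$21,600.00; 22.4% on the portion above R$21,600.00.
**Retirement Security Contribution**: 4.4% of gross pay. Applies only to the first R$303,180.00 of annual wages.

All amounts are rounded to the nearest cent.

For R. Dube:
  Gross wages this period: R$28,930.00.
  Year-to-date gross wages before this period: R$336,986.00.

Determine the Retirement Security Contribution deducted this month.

Retirement Security Contribution: YTD R$336,986.00 ≥ cap R$303,180.00 → R$0.00

R$0.00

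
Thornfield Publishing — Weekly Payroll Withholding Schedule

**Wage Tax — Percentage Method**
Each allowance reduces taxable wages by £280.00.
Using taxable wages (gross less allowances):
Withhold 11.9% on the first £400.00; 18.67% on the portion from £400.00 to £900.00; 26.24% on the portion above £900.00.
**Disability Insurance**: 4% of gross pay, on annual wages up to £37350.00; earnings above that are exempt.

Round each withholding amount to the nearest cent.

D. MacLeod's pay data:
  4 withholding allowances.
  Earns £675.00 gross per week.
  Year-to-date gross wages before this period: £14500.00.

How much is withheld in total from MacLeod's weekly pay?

£27.00

Wage Tax: taxable = £675.00 − 4×£280.00 = £-445.00
  Taxable ≤ 0 → £0.00
Disability Insurance: 4% × £675.00 = £27.00
Total: £0.00 + £27.00 = £27.00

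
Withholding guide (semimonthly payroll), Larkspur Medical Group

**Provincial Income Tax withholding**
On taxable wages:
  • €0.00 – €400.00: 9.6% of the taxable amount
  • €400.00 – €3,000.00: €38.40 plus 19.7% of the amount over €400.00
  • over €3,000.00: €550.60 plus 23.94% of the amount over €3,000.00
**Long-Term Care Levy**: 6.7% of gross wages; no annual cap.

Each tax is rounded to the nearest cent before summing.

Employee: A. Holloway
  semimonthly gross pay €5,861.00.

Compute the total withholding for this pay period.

Provincial Income Tax: taxable = €5,861.00
  €550.60 + 23.94% × (€5,861.00 − €3,000.00) = €550.60 + 23.94% × €2,861.00 = €1,235.52
Long-Term Care Levy: 6.7% × €5,861.00 = €392.69
Total: €1,235.52 + €392.69 = €1,628.21

€1,628.21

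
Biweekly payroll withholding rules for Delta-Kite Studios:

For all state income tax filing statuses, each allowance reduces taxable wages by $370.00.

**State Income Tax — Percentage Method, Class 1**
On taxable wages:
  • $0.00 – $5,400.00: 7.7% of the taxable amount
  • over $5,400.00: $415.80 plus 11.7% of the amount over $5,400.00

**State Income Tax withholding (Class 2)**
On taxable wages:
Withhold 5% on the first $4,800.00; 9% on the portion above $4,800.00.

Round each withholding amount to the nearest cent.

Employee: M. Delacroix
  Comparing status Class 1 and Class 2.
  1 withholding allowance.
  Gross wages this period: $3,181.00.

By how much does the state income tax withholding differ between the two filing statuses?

$75.90

State Income Tax (Class 1): taxable = $3,181.00 − 1×$370.00 = $2,811.00
  7.7% × $2,811.00 = $216.45
State Income Tax (Class 2): taxable = $3,181.00 − 1×$370.00 = $2,811.00
  5% × $2,811.00 = $140.55
Difference: |$216.45 − $140.55| = $75.90 (higher under Class 1)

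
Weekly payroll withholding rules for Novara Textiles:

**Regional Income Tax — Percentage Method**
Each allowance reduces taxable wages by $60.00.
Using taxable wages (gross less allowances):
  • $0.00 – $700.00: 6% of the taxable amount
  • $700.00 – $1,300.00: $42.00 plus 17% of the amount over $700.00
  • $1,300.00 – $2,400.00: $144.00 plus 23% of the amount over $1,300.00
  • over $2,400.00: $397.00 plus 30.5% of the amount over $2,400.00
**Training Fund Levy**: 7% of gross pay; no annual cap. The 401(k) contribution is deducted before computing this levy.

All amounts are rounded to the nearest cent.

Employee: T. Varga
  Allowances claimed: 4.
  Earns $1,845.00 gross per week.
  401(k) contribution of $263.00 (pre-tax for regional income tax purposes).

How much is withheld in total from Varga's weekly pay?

Regional Income Tax: taxable = $1,845.00 − $263.00 − 4×$60.00 = $1,342.00
  $144.00 + 23% × ($1,342.00 − $1,300.00) = $144.00 + 23% × $42.00 = $153.66
Training Fund Levy: 7% × $1,582.00 = $110.74
Total: $153.66 + $110.74 = $264.40

$264.40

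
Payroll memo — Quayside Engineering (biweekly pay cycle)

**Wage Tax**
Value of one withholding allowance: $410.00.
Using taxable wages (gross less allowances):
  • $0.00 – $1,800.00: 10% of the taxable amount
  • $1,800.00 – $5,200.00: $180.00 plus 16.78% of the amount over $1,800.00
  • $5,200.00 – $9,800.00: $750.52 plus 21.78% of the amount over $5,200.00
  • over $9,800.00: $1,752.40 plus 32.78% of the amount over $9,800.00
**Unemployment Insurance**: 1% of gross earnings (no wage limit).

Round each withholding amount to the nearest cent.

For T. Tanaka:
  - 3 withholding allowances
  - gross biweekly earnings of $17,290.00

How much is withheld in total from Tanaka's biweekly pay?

Wage Tax: taxable = $17,290.00 − 3×$410.00 = $16,060.00
  $1,752.40 + 32.78% × ($16,060.00 − $9,800.00) = $1,752.40 + 32.78% × $6,260.00 = $3,804.43
Unemployment Insurance: 1% × $17,290.00 = $172.90
Total: $3,804.43 + $172.90 = $3,977.33

$3,977.33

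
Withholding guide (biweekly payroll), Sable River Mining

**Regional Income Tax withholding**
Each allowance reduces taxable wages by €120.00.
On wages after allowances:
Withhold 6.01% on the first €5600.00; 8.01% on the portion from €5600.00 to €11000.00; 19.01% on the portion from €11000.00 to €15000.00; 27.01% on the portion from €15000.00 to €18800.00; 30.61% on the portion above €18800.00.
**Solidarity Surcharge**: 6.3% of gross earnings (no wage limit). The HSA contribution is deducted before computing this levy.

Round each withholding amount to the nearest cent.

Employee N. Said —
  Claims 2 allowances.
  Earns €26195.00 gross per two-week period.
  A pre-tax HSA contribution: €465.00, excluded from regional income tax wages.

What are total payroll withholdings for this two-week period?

Regional Income Tax: taxable = €26195.00 − €465.00 − 2×€120.00 = €25490.00
  €2555.88 + 30.61% × (€25490.00 − €18800.00) = €2555.88 + 30.61% × €6690.00 = €4603.69
Solidarity Surcharge: 6.3% × €25730.00 = €1620.99
Total: €4603.69 + €1620.99 = €6224.68

€6224.68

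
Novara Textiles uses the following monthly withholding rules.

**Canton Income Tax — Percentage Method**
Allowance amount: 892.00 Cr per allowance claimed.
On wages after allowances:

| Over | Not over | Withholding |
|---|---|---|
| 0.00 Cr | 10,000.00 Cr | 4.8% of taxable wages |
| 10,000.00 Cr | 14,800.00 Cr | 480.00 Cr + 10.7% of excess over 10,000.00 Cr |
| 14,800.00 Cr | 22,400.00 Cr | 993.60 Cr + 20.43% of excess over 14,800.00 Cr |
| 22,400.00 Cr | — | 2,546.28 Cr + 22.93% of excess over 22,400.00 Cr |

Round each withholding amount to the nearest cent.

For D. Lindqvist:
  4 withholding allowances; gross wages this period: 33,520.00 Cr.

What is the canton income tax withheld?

4,277.95 Cr

Canton Income Tax: taxable = 33,520.00 Cr − 4×892.00 Cr = 29,952.00 Cr
  2,546.28 Cr + 22.93% × (29,952.00 Cr − 22,400.00 Cr) = 2,546.28 Cr + 22.93% × 7,552.00 Cr = 4,277.95 Cr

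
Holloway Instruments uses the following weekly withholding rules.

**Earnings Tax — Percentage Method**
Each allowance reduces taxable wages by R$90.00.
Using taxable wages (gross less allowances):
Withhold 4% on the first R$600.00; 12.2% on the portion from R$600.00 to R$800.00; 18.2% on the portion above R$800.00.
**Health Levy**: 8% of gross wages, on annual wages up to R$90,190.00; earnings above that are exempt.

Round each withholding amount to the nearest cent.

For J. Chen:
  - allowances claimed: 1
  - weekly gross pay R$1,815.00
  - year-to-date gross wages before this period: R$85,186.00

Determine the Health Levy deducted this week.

Health Levy: 8% × R$1,815.00 = R$145.20

R$145.20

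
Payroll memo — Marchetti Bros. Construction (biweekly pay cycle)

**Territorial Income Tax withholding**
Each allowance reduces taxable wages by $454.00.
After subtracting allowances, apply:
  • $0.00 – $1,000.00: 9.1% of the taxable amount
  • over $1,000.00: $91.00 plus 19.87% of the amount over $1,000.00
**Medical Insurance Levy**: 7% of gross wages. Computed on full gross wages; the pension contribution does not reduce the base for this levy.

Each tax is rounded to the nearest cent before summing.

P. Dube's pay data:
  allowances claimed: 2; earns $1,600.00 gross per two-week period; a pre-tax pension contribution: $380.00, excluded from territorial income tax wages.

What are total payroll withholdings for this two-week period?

$140.39

Territorial Income Tax: taxable = $1,600.00 − $380.00 − 2×$454.00 = $312.00
  9.1% × $312.00 = $28.39
Medical Insurance Levy: 7% × $1,600.00 = $112.00
Total: $28.39 + $112.00 = $140.39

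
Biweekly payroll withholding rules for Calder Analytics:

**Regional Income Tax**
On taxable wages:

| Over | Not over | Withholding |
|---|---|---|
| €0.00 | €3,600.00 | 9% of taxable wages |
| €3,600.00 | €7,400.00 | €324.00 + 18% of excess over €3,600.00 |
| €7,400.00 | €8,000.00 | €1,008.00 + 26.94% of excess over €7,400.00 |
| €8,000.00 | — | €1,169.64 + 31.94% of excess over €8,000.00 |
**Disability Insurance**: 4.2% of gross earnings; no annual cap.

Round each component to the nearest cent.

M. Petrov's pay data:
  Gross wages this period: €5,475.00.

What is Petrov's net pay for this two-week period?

Regional Income Tax: taxable = €5,475.00
  €324.00 + 18% × (€5,475.00 − €3,600.00) = €324.00 + 18% × €1,875.00 = €661.50
Disability Insurance: 4.2% × €5,475.00 = €229.95
Total withheld: €661.50 + €229.95 = €891.45
Net pay: €5,475.00 − €891.45 = €4,583.55

€4,583.55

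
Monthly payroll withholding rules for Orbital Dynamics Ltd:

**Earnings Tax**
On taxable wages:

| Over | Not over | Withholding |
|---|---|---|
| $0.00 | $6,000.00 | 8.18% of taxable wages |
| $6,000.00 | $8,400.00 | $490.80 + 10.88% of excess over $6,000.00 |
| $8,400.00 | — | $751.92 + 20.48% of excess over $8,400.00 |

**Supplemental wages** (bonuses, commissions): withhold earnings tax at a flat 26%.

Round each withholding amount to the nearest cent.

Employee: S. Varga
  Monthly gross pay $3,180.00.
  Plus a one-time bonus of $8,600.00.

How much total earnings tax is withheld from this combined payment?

Earnings Tax: taxable = $3,180.00
  8.18% × $3,180.00 = $260.12
Supplemental (26% flat on bonus): 26% × $8,600.00 = $2,236.00
Total earnings tax: $260.12 + $2,236.00 = $2,496.12

$2,496.12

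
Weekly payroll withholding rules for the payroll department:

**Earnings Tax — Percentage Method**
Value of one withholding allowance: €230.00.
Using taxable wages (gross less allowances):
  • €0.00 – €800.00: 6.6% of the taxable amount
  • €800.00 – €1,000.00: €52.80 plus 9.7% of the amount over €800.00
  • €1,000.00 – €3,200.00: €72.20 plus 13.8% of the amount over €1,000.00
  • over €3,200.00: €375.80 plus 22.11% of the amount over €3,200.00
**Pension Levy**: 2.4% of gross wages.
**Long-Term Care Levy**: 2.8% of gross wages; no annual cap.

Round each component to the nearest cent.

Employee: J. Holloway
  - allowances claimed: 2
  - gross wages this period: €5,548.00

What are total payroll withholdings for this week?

€1,081.73

Earnings Tax: taxable = €5,548.00 − 2×€230.00 = €5,088.00
  €375.80 + 22.11% × (€5,088.00 − €3,200.00) = €375.80 + 22.11% × €1,888.00 = €793.24
Pension Levy: 2.4% × €5,548.00 = €133.15
Long-Term Care Levy: 2.8% × €5,548.00 = €155.34
Total: €793.24 + €133.15 + €155.34 = €1,081.73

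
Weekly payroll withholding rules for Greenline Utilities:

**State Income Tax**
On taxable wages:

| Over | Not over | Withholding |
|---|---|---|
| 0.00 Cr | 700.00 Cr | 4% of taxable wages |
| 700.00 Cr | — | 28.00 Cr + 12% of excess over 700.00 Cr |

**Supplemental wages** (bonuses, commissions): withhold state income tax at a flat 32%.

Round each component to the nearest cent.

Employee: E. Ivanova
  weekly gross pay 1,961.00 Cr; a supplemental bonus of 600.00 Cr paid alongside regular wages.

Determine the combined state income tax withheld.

State Income Tax: taxable = 1,961.00 Cr
  28.00 Cr + 12% × (1,961.00 Cr − 700.00 Cr) = 28.00 Cr + 12% × 1,261.00 Cr = 179.32 Cr
Supplemental (32% flat on bonus): 32% × 600.00 Cr = 192.00 Cr
Total state income tax: 179.32 Cr + 192.00 Cr = 371.32 Cr

371.32 Cr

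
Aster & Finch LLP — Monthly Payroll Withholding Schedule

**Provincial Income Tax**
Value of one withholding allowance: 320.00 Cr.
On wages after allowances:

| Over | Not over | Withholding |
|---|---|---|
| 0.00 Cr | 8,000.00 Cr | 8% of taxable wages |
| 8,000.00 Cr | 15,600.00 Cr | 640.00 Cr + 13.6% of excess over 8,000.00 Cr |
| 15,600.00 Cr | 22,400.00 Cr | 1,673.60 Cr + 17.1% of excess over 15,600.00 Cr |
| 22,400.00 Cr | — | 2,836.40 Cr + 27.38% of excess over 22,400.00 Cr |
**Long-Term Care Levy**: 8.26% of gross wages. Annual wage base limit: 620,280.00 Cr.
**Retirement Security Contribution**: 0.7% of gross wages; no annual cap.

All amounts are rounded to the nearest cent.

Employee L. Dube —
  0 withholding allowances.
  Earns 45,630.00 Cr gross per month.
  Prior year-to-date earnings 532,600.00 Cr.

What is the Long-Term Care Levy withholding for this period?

3,769.04 Cr

Long-Term Care Levy: 8.26% × 45,630.00 Cr = 3,769.04 Cr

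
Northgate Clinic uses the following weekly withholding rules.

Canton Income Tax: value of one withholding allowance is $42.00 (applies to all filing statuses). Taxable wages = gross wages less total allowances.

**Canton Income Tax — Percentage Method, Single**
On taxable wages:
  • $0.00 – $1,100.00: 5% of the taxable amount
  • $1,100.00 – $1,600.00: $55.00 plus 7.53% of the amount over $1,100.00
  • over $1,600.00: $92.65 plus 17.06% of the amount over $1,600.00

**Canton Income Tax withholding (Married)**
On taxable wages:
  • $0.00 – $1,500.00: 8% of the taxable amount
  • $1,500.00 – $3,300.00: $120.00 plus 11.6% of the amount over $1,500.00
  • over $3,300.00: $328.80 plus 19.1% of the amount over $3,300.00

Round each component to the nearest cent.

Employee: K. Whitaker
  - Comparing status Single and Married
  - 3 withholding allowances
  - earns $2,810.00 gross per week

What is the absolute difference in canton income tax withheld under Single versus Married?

Canton Income Tax (Single): taxable = $2,810.00 − 3×$42.00 = $2,684.00
  $92.65 + 17.06% × ($2,684.00 − $1,600.00) = $92.65 + 17.06% × $1,084.00 = $277.58
Canton Income Tax (Married): taxable = $2,810.00 − 3×$42.00 = $2,684.00
  $120.00 + 11.6% × ($2,684.00 − $1,500.00) = $120.00 + 11.6% × $1,184.00 = $257.34
Difference: |$277.58 − $257.34| = $20.24 (higher under Single)

$20.24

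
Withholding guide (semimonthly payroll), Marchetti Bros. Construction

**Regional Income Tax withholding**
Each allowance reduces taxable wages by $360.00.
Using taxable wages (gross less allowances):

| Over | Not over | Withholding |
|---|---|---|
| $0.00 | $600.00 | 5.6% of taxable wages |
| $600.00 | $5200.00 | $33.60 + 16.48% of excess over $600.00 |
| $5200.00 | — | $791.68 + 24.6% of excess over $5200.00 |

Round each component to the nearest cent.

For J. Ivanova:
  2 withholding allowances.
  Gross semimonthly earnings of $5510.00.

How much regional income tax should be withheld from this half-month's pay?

$724.11

Regional Income Tax: taxable = $5510.00 − 2×$360.00 = $4790.00
  $33.60 + 16.48% × ($4790.00 − $600.00) = $33.60 + 16.48% × $4190.00 = $724.11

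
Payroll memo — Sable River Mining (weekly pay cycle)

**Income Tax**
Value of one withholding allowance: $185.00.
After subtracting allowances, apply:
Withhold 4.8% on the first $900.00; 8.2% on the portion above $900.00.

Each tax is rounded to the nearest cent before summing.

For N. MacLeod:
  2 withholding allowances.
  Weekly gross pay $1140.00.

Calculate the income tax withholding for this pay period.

$36.96

Income Tax: taxable = $1140.00 − 2×$185.00 = $770.00
  4.8% × $770.00 = $36.96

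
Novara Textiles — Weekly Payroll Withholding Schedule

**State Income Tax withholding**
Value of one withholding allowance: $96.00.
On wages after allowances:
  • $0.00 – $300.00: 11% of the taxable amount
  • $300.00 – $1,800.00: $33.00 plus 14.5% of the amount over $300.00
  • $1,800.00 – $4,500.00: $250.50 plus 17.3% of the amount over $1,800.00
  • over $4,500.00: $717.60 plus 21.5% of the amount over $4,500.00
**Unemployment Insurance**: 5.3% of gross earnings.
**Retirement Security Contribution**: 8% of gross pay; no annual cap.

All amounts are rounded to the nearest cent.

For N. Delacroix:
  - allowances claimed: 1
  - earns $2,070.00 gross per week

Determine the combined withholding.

State Income Tax: taxable = $2,070.00 − 1×$96.00 = $1,974.00
  $250.50 + 17.3% × ($1,974.00 − $1,800.00) = $250.50 + 17.3% × $174.00 = $280.60
Unemployment Insurance: 5.3% × $2,070.00 = $109.71
Retirement Security Contribution: 8% × $2,070.00 = $165.60
Total: $280.60 + $109.71 + $165.60 = $555.91

$555.91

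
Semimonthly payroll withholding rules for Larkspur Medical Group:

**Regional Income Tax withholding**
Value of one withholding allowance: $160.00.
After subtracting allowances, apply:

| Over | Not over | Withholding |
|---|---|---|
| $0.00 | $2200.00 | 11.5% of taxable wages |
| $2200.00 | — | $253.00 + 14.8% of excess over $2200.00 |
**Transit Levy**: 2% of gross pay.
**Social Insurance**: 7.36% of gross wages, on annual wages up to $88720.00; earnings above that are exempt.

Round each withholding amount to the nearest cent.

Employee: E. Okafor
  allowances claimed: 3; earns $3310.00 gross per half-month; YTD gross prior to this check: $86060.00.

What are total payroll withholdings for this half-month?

Regional Income Tax: taxable = $3310.00 − 3×$160.00 = $2830.00
  $253.00 + 14.8% × ($2830.00 − $2200.00) = $253.00 + 14.8% × $630.00 = $346.24
Transit Levy: 2% × $3310.00 = $66.20
Social Insurance: cap $88720.00 − YTD $86060.00 = $2660.00 subject; 7.36% × $2660.00 = $195.78
Total: $346.24 + $66.20 + $195.78 = $608.22

$608.22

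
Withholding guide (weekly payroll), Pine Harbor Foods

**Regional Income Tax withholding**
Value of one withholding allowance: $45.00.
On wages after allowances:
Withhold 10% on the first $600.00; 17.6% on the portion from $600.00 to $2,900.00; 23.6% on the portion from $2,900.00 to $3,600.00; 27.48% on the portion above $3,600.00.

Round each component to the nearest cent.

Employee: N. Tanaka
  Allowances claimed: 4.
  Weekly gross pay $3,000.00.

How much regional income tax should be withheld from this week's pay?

Regional Income Tax: taxable = $3,000.00 − 4×$45.00 = $2,820.00
  $60.00 + 17.6% × ($2,820.00 − $600.00) = $60.00 + 17.6% × $2,220.00 = $450.72

$450.72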